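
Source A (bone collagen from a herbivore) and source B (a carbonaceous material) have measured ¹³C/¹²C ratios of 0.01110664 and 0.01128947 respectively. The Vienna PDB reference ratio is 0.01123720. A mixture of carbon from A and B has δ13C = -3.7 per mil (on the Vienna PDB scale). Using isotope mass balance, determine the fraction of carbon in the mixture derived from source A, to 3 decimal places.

δ_A = (0.01110664/0.01123720 − 1)×1000 = (0.988381 − 1)×1000 = -11.619 per mil
δ_B = (0.01128947/0.01123720 − 1)×1000 = (1.004652 − 1)×1000 = 4.652 per mil
f_A = (δ_mix − δ_B)/(δ_A − δ_B) = (-3.7 − (4.652))/(-11.619 − (4.652))
f_A = -8.352 / -16.270 = 0.5133

0.513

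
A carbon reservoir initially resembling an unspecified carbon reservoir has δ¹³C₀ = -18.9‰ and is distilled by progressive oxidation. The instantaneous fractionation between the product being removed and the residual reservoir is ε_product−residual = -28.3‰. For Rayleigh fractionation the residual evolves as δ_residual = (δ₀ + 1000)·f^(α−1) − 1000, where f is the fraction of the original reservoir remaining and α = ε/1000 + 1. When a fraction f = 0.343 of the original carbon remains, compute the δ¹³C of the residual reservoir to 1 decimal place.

11.3‰

Rayleigh residual: δ_res = (δ₀ + 1000)·f^(α−1) − 1000
α = ε/1000 + 1 = 0.97170, so α − 1 = -0.02830
f^(α−1) = 0.343^(-0.02830) = 1.030745
δ_res = (-18.9 + 1000) × 1.030745 − 1000 = 1011.264 − 1000 = 11.26‰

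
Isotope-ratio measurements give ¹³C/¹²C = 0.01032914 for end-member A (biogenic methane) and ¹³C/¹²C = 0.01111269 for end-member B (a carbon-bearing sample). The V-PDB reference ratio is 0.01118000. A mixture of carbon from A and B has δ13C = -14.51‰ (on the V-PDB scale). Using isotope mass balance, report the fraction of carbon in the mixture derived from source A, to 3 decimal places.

0.121

δ_A = (0.01032914/0.01118000 − 1)×1000 = (0.923894 − 1)×1000 = -76.106‰
δ_B = (0.01111269/0.01118000 − 1)×1000 = (0.993979 − 1)×1000 = -6.021‰
f_A = (δ_mix − δ_B)/(δ_A − δ_B) = (-14.51 − (-6.021))/(-76.106 − (-6.021))
f_A = -8.489 / -70.085 = 0.1211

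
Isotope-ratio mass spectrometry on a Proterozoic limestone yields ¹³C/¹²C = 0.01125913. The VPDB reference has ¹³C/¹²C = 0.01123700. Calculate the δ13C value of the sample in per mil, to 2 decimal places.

δ13C = (R_sample / R_standard − 1) × 1000
R_sample / R_standard = 0.01125913 / 0.01123700 = 1.001969
δ13C = (1.001969 − 1) × 1000 = 1.969 per mil

1.97 per mil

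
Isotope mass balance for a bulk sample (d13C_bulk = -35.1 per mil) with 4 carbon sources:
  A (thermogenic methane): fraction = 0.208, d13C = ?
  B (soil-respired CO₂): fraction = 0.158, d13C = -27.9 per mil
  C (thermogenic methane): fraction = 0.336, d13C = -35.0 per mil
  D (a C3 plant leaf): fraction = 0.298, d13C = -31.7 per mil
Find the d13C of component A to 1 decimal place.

Isotope mass balance: δ_bulk = Σ fᵢ·δᵢ.
-35.1 = 0.208×δ_A + 0.158×(-27.9) + 0.336×(-35.0) + 0.298×(-31.7)
0.208·δ_A = -35.1 − (-25.615) = -9.485
δ_A = -9.485 / 0.208 = -45.60 per mil

-45.6 per mil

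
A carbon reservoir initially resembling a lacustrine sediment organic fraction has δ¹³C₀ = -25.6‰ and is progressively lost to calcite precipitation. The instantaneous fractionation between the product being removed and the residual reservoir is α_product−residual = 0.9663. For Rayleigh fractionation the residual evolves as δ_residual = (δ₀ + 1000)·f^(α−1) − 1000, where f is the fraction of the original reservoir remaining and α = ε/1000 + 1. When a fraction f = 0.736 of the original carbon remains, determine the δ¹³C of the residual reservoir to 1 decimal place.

Rayleigh residual: δ_res = (δ₀ + 1000)·f^(α−1) − 1000
α − 1 = -0.03370
f^(α−1) = 0.736^(-0.03370) = 1.010383
δ_res = (-25.6 + 1000) × 1.010383 − 1000 = 984.518 − 1000 = -15.48‰

-15.5‰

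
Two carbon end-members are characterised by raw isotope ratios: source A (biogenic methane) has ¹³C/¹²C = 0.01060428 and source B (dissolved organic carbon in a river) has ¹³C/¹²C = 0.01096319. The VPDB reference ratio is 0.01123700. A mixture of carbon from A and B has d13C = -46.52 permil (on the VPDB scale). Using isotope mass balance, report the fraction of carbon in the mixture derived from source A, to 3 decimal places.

0.694

δ_A = (0.01060428/0.01123700 − 1)×1000 = (0.943693 − 1)×1000 = -56.307 permil
δ_B = (0.01096319/0.01123700 − 1)×1000 = (0.975633 − 1)×1000 = -24.367 permil
f_A = (δ_mix − δ_B)/(δ_A − δ_B) = (-46.52 − (-24.367))/(-56.307 − (-24.367))
f_A = -22.153 / -31.940 = 0.6936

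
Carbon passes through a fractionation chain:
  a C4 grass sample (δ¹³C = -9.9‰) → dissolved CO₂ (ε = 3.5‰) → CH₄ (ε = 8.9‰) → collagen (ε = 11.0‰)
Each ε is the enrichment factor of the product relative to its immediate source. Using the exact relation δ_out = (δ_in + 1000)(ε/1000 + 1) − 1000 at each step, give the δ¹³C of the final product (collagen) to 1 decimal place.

step 1: δ = (-9.90 + 1000)·(3.5/1000 + 1) − 1000 = -6.43‰
step 2: δ = (-6.43 + 1000)·(8.9/1000 + 1) − 1000 = 2.41‰
step 3: δ = (2.41 + 1000)·(11.0/1000 + 1) − 1000 = 13.43‰

13.4‰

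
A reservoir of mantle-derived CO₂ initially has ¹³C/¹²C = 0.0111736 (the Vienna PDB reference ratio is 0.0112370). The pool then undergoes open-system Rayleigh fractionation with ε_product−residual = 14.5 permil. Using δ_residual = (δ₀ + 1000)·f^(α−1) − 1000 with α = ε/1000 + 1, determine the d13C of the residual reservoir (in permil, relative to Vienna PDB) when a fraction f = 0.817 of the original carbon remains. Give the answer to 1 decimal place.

-8.6 permil

δ₀ = (0.0111736/0.0112370 − 1)×1000 = (0.994358 − 1)×1000 = -5.642 permil
α − 1 = ε/1000 = 0.0145
f^(α−1) = 0.817^(0.0145) = 0.997074
δ_res = (-5.642 + 1000) × 0.997074 − 1000 = 991.448 − 1000 = -8.55 permil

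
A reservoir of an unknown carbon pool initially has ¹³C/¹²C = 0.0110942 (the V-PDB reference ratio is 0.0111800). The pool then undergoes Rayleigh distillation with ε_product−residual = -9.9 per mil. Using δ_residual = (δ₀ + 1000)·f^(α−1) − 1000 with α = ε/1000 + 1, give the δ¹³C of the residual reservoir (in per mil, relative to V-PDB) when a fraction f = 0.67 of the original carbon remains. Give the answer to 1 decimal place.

δ₀ = (0.0110942/0.0111800 − 1)×1000 = (0.992326 − 1)×1000 = -7.674 per mil
α − 1 = ε/1000 = -0.0099
f^(α−1) = 0.67^(-0.0099) = 1.003973
δ_res = (-7.674 + 1000) × 1.003973 − 1000 = 996.268 − 1000 = -3.73 per mil

-3.7 per mil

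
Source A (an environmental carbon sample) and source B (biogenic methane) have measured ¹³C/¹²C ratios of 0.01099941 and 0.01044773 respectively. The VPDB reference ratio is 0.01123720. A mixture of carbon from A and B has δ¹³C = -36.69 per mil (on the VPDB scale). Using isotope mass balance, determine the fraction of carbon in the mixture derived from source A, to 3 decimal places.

δ_A = (0.01099941/0.01123720 − 1)×1000 = (0.978839 − 1)×1000 = -21.161 per mil
δ_B = (0.01044773/0.01123720 − 1)×1000 = (0.929745 − 1)×1000 = -70.255 per mil
f_A = (δ_mix − δ_B)/(δ_A − δ_B) = (-36.69 − (-70.255))/(-21.161 − (-70.255))
f_A = 33.565 / 49.094 = 0.6837

0.684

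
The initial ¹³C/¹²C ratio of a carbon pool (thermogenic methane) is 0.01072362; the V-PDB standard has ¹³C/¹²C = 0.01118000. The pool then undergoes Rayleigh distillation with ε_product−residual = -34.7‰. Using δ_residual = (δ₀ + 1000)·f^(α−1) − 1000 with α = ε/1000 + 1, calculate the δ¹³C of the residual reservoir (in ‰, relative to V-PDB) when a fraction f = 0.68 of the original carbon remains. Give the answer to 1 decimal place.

δ₀ = (0.01072362/0.01118000 − 1)×1000 = (0.959179 − 1)×1000 = -40.821‰
α − 1 = ε/1000 = -0.0347
f^(α−1) = 0.68^(-0.0347) = 1.013472
δ_res = (-40.821 + 1000) × 1.013472 − 1000 = 972.101 − 1000 = -27.90‰

-27.9‰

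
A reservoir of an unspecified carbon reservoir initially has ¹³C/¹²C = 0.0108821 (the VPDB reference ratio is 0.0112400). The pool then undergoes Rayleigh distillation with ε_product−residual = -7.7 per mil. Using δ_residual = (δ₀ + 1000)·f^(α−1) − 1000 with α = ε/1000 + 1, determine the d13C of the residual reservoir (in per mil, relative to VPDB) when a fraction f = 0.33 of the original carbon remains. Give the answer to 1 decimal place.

-23.5 per mil

δ₀ = (0.0108821/0.0112400 − 1)×1000 = (0.968158 − 1)×1000 = -31.842 per mil
α − 1 = ε/1000 = -0.0077
f^(α−1) = 0.33^(-0.0077) = 1.008573
δ_res = (-31.842 + 1000) × 1.008573 − 1000 = 976.459 − 1000 = -23.54 per mil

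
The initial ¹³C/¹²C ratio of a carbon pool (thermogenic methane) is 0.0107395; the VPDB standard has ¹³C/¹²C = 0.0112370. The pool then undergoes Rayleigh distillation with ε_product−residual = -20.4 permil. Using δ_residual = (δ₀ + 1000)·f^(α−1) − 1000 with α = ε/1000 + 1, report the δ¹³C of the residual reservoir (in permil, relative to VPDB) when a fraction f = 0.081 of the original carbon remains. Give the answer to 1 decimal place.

6.0 permil

δ₀ = (0.0107395/0.0112370 − 1)×1000 = (0.955727 − 1)×1000 = -44.273 permil
α − 1 = ε/1000 = -0.0204
f^(α−1) = 0.081^(-0.0204) = 1.052609
δ_res = (-44.273 + 1000) × 1.052609 − 1000 = 1006.006 − 1000 = 6.01 permil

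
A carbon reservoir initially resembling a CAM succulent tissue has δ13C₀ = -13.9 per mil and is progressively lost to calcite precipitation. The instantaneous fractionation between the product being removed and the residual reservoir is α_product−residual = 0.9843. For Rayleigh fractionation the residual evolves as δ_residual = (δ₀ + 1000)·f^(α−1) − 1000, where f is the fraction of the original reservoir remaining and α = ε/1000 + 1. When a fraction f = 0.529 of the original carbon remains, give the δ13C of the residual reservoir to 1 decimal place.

-4.0 per mil

Rayleigh residual: δ_res = (δ₀ + 1000)·f^(α−1) − 1000
α − 1 = -0.01570
f^(α−1) = 0.529^(-0.01570) = 1.010047
δ_res = (-13.9 + 1000) × 1.010047 − 1000 = 996.008 − 1000 = -3.99 per mil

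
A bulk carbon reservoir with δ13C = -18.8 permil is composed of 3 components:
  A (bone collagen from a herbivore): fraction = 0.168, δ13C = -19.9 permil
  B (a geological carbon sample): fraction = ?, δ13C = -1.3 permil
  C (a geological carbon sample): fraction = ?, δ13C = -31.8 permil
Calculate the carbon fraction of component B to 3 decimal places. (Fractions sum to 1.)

0.361

Let f_B and f_C be the unknown fractions; fractions sum to 1 so f_B + f_C = 0.832.
Mass balance: Σ fᵢ·δᵢ = δ_bulk ⇒ f_B·(-1.3) + f_C·(-31.8) = -18.8 − (-3.343) = -15.457
Substitute f_C = 0.832 − f_B:
f_B·(-1.3 − -31.8) = -15.457 − 0.832×(-31.8) = 11.001
f_B = 11.001 / 30.5 = 0.3607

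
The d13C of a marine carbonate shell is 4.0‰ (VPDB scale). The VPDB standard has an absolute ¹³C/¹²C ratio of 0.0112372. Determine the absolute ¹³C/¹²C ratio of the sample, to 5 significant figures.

0.011282

R_sample = R_standard × (d13C/1000 + 1)
R_sample = 0.0112372 × (4.0/1000 + 1) = 0.0112372 × 1.004000
R_sample = 0.0112821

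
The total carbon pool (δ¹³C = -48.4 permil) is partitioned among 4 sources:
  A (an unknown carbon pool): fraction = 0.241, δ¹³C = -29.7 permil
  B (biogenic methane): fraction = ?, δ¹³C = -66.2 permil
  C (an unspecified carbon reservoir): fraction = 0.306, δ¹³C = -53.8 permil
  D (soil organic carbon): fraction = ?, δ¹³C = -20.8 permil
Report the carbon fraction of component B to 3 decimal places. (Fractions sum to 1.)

0.338

Let f_B and f_D be the unknown fractions; fractions sum to 1 so f_B + f_D = 0.453.
Mass balance: Σ fᵢ·δᵢ = δ_bulk ⇒ f_B·(-66.2) + f_D·(-20.8) = -48.4 − (-23.620) = -24.780
Substitute f_D = 0.453 − f_B:
f_B·(-66.2 − -20.8) = -24.780 − 0.453×(-20.8) = -15.357
f_B = -15.357 / -45.4 = 0.3383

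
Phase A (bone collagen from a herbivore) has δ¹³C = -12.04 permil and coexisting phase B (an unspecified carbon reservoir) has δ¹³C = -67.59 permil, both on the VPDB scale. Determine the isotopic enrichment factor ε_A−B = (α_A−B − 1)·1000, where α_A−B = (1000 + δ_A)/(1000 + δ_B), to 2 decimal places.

α_A−B = (1000 + -12.04) / (1000 + -67.59) = 987.96 / 932.41 = 1.059577
ε_A−B = (1.059577 − 1) × 1000 = 59.577 permil
(The approximation ε ≈ δ_A − δ_B would give 55.55 permil.)

59.58 permil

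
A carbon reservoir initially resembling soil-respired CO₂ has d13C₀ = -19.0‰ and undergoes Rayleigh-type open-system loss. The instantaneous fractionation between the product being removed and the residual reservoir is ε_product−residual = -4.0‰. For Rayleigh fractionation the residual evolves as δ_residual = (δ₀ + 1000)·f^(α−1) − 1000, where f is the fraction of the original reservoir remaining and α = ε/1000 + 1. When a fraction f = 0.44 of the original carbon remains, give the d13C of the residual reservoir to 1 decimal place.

-15.8‰

Rayleigh residual: δ_res = (δ₀ + 1000)·f^(α−1) − 1000
α = ε/1000 + 1 = 0.99600, so α − 1 = -0.00400
f^(α−1) = 0.44^(-0.00400) = 1.003289
δ_res = (-19.0 + 1000) × 1.003289 − 1000 = 984.227 − 1000 = -15.77‰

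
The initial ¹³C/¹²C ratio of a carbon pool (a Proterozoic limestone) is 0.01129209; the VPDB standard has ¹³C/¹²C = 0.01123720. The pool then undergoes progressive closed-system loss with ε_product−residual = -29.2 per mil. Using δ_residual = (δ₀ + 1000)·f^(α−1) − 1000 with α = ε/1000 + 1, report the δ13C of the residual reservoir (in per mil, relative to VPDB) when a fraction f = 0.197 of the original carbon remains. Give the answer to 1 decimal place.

53.7 per mil

δ₀ = (0.01129209/0.01123720 − 1)×1000 = (1.004885 − 1)×1000 = 4.885 per mil
α − 1 = ε/1000 = -0.0292
f^(α−1) = 0.197^(-0.0292) = 1.048580
δ_res = (4.885 + 1000) × 1.048580 − 1000 = 1053.702 − 1000 = 53.70 per mil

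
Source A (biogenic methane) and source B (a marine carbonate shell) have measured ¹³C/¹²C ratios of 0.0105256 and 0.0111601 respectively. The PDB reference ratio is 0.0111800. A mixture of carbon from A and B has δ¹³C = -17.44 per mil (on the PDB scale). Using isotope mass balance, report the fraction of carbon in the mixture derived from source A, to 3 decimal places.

0.276

δ_A = (0.0105256/0.0111800 − 1)×1000 = (0.941467 − 1)×1000 = -58.533 per mil
δ_B = (0.0111601/0.0111800 − 1)×1000 = (0.998220 − 1)×1000 = -1.780 per mil
f_A = (δ_mix − δ_B)/(δ_A − δ_B) = (-17.44 − (-1.780))/(-58.533 − (-1.780))
f_A = -15.660 / -56.753 = 0.2759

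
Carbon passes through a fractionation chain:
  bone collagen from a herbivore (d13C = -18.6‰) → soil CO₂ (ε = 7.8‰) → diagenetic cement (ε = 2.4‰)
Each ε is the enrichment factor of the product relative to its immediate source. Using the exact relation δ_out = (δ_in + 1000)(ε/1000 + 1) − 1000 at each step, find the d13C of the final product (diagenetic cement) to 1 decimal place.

-8.6‰

step 1: δ = (-18.60 + 1000)·(7.8/1000 + 1) − 1000 = -10.95‰
step 2: δ = (-10.95 + 1000)·(2.4/1000 + 1) − 1000 = -8.57‰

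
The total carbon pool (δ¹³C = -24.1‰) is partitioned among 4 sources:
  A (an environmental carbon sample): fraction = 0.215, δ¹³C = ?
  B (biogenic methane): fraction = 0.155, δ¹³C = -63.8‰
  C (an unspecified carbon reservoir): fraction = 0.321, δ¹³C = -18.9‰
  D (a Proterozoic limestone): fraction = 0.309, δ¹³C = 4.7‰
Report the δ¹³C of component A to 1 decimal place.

-44.6‰

Isotope mass balance: δ_bulk = Σ fᵢ·δᵢ.
-24.1 = 0.215×δ_A + 0.155×(-63.8) + 0.321×(-18.9) + 0.309×(4.7)
0.215·δ_A = -24.1 − (-14.504) = -9.596
δ_A = -9.596 / 0.215 = -44.63‰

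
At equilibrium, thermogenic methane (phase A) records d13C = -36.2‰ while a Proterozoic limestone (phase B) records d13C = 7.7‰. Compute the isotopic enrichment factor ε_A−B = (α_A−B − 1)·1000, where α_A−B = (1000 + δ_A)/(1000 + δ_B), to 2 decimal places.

-43.56‰

α_A−B = (1000 + -36.2) / (1000 + 7.7) = 963.8 / 1007.7 = 0.956435
ε_A−B = (0.956435 − 1) × 1000 = -43.565‰
(The approximation ε ≈ δ_A − δ_B would give -43.9‰.)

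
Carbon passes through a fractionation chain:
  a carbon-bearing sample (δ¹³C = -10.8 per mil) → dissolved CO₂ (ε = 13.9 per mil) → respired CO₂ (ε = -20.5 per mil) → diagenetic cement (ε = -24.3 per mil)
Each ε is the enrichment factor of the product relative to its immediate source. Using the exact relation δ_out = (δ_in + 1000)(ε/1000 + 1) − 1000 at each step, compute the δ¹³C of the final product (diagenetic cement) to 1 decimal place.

step 1: δ = (-10.80 + 1000)·(13.9/1000 + 1) − 1000 = 2.95 per mil
step 2: δ = (2.95 + 1000)·(-20.5/1000 + 1) − 1000 = -17.61 per mil
step 3: δ = (-17.61 + 1000)·(-24.3/1000 + 1) − 1000 = -41.48 per mil

-41.5 per mil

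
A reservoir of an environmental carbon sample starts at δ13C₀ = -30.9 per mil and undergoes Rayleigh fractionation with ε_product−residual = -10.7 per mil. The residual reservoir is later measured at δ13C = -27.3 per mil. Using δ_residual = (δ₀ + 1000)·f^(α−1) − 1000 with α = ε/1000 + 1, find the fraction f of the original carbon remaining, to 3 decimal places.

α − 1 = ε/1000 = -0.0107
(δ_res + 1000)/(δ₀ + 1000) = (-27.3 + 1000)/(-30.9 + 1000) = 972.7/969.1 = 1.003715
f = 1.003715^(1/-0.0107) = exp(ln(1.003715)/-0.0107) = exp(0.00371/-0.0107)
f = exp(-0.3465) = 0.7071

0.707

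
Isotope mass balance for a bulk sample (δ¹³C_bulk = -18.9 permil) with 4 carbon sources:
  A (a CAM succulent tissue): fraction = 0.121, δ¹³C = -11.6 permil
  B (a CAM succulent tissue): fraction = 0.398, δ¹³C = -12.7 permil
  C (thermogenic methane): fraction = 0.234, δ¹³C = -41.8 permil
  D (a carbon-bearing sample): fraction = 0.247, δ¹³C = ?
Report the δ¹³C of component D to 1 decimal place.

-10.8 permil

Isotope mass balance: δ_bulk = Σ fᵢ·δᵢ.
-18.9 = 0.121×(-11.6) + 0.398×(-12.7) + 0.234×(-41.8) + 0.247×δ_D
0.247·δ_D = -18.9 − (-16.239) = -2.661
δ_D = -2.661 / 0.247 = -10.77 permil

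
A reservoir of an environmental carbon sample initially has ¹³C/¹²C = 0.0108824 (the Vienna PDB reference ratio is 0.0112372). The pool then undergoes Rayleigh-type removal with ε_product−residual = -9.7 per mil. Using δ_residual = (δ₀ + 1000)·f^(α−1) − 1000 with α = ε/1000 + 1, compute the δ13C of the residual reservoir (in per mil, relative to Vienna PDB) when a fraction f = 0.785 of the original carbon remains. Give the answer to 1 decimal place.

-29.3 per mil

δ₀ = (0.0108824/0.0112372 − 1)×1000 = (0.968426 − 1)×1000 = -31.574 per mil
α − 1 = ε/1000 = -0.0097
f^(α−1) = 0.785^(-0.0097) = 1.002351
δ_res = (-31.574 + 1000) × 1.002351 − 1000 = 970.703 − 1000 = -29.30 per mil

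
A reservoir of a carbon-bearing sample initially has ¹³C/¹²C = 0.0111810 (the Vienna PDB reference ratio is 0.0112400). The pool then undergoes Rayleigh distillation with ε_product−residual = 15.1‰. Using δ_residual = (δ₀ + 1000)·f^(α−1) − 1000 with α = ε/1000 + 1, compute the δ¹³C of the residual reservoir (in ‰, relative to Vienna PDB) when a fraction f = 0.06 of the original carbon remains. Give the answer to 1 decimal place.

-46.6‰

δ₀ = (0.0111810/0.0112400 − 1)×1000 = (0.994751 − 1)×1000 = -5.249‰
α − 1 = ε/1000 = 0.0151
f^(α−1) = 0.06^(0.0151) = 0.958407
δ_res = (-5.249 + 1000) × 0.958407 − 1000 = 953.376 − 1000 = -46.62‰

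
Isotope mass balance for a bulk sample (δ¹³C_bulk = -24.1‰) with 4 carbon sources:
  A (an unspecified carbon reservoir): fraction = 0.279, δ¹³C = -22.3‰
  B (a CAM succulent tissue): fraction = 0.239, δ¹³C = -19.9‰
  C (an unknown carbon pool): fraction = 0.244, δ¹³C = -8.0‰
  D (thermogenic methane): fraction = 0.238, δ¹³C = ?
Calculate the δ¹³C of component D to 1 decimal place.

Isotope mass balance: δ_bulk = Σ fᵢ·δᵢ.
-24.1 = 0.279×(-22.3) + 0.239×(-19.9) + 0.244×(-8.0) + 0.238×δ_D
0.238·δ_D = -24.1 − (-12.930) = -11.170
δ_D = -11.170 / 0.238 = -46.93‰

-46.9‰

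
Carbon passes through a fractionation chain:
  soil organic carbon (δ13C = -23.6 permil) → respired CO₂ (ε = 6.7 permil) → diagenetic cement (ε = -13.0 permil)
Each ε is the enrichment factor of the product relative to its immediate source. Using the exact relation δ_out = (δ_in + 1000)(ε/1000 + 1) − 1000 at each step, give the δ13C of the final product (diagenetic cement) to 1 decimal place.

-29.8 permil

step 1: δ = (-23.60 + 1000)·(6.7/1000 + 1) − 1000 = -17.06 permil
step 2: δ = (-17.06 + 1000)·(-13.0/1000 + 1) − 1000 = -29.84 permil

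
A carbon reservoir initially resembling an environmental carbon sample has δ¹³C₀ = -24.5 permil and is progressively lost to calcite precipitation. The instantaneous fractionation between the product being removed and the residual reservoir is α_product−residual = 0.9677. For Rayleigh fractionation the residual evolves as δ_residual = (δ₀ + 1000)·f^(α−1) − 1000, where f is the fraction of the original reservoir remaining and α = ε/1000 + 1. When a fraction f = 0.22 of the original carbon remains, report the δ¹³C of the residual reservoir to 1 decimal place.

Rayleigh residual: δ_res = (δ₀ + 1000)·f^(α−1) − 1000
α − 1 = -0.03230
f^(α−1) = 0.22^(-0.03230) = 1.050122
δ_res = (-24.5 + 1000) × 1.050122 − 1000 = 1024.394 − 1000 = 24.39 permil

24.4 permil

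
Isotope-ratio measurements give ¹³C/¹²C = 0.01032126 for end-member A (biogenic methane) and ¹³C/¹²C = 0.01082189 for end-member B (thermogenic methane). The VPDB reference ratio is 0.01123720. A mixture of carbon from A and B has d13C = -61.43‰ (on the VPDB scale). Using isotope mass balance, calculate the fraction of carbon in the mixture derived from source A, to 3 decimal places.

0.549

δ_A = (0.01032126/0.01123720 − 1)×1000 = (0.918490 − 1)×1000 = -81.510‰
δ_B = (0.01082189/0.01123720 − 1)×1000 = (0.963042 − 1)×1000 = -36.958‰
f_A = (δ_mix − δ_B)/(δ_A − δ_B) = (-61.43 − (-36.958))/(-81.510 − (-36.958))
f_A = -24.472 / -44.551 = 0.5493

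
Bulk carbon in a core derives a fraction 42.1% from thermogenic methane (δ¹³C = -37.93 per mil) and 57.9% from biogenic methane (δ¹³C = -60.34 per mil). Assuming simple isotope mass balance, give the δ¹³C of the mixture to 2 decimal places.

δ_mix = f_A·δ_A + f_B·δ_B
δ_mix = 0.421 × (-37.93) + 0.579 × (-60.34)
δ_mix = -15.969 + -34.937 = -50.905 per mil

-50.91 per mil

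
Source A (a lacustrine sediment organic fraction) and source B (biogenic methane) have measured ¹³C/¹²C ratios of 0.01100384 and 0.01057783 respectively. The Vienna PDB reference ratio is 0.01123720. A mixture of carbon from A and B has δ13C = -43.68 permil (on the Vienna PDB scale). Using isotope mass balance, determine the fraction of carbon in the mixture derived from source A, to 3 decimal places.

0.396

δ_A = (0.01100384/0.01123720 − 1)×1000 = (0.979233 − 1)×1000 = -20.767 permil
δ_B = (0.01057783/0.01123720 − 1)×1000 = (0.941323 − 1)×1000 = -58.677 permil
f_A = (δ_mix − δ_B)/(δ_A − δ_B) = (-43.68 − (-58.677))/(-20.767 − (-58.677))
f_A = 14.997 / 37.911 = 0.3956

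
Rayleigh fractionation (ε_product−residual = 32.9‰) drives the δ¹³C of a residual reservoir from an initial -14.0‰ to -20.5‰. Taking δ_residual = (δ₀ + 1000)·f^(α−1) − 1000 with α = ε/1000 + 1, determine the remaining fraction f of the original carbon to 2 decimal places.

0.82

α − 1 = ε/1000 = 0.0329
(δ_res + 1000)/(δ₀ + 1000) = (-20.5 + 1000)/(-14.0 + 1000) = 979.5/986.0 = 0.993408
f = 0.993408^(1/0.0329) = exp(ln(0.993408)/0.0329) = exp(-0.00661/0.0329)
f = exp(-0.2010) = 0.8179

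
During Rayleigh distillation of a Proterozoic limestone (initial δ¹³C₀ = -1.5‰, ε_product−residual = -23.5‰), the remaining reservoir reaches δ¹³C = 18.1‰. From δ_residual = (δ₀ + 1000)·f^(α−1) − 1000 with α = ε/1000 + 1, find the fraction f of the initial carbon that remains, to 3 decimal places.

α − 1 = ε/1000 = -0.0235
(δ_res + 1000)/(δ₀ + 1000) = (18.1 + 1000)/(-1.5 + 1000) = 1018.1/998.5 = 1.019629
f = 1.019629^(1/-0.0235) = exp(ln(1.019629)/-0.0235) = exp(0.01944/-0.0235)
f = exp(-0.8272) = 0.4373

0.437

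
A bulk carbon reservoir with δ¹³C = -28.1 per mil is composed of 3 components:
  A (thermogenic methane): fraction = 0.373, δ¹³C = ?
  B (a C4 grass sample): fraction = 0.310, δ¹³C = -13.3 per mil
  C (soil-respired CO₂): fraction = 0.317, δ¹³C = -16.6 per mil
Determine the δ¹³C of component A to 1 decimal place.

-50.2 per mil

Isotope mass balance: δ_bulk = Σ fᵢ·δᵢ.
-28.1 = 0.373×δ_A + 0.310×(-13.3) + 0.317×(-16.6)
0.373·δ_A = -28.1 − (-9.385) = -18.715
δ_A = -18.715 / 0.373 = -50.17 per mil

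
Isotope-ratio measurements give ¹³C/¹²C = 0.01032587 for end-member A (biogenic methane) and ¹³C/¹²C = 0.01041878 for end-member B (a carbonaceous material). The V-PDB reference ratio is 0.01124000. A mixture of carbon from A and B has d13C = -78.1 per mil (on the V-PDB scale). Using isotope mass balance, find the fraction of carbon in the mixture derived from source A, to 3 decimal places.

δ_A = (0.01032587/0.01124000 − 1)×1000 = (0.918672 − 1)×1000 = -81.328 per mil
δ_B = (0.01041878/0.01124000 − 1)×1000 = (0.926938 − 1)×1000 = -73.062 per mil
f_A = (δ_mix − δ_B)/(δ_A − δ_B) = (-78.1 − (-73.062))/(-81.328 − (-73.062))
f_A = -5.038 / -8.266 = 0.6095

0.609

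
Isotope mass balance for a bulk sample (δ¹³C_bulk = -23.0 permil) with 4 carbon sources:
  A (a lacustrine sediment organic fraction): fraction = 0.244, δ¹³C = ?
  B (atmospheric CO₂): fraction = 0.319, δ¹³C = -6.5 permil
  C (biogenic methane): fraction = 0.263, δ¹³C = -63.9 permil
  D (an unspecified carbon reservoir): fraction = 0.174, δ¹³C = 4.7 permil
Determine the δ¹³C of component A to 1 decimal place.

Isotope mass balance: δ_bulk = Σ fᵢ·δᵢ.
-23.0 = 0.244×δ_A + 0.319×(-6.5) + 0.263×(-63.9) + 0.174×(4.7)
0.244·δ_A = -23.0 − (-18.061) = -4.939
δ_A = -4.939 / 0.244 = -20.24 permil

-20.2 permil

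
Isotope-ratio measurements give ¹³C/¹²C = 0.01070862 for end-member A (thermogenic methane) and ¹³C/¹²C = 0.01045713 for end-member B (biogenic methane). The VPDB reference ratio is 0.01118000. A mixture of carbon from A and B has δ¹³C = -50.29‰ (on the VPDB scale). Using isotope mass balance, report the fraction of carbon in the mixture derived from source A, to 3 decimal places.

δ_A = (0.01070862/0.01118000 − 1)×1000 = (0.957837 − 1)×1000 = -42.163‰
δ_B = (0.01045713/0.01118000 − 1)×1000 = (0.935343 − 1)×1000 = -64.657‰
f_A = (δ_mix − δ_B)/(δ_A − δ_B) = (-50.29 − (-64.657))/(-42.163 − (-64.657))
f_A = 14.367 / 22.495 = 0.6387

0.639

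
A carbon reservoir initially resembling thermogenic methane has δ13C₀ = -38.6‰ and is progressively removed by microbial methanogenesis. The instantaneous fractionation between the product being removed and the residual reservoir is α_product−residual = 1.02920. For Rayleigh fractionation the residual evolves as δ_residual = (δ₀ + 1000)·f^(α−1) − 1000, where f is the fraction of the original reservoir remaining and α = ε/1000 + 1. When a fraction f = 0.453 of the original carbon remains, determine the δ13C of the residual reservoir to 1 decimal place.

-60.6‰

Rayleigh residual: δ_res = (δ₀ + 1000)·f^(α−1) − 1000
α − 1 = 0.02920
f^(α−1) = 0.453^(0.02920) = 0.977143
δ_res = (-38.6 + 1000) × 0.977143 − 1000 = 939.425 − 1000 = -60.57‰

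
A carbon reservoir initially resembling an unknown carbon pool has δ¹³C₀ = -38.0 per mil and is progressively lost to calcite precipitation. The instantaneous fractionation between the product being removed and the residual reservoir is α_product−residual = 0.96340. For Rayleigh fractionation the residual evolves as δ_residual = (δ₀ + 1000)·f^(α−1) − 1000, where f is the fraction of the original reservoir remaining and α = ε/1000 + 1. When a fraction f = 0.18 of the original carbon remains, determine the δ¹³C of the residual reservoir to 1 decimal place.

24.3 per mil

Rayleigh residual: δ_res = (δ₀ + 1000)·f^(α−1) − 1000
α − 1 = -0.03660
f^(α−1) = 0.18^(-0.03660) = 1.064773
δ_res = (-38.0 + 1000) × 1.064773 − 1000 = 1024.312 − 1000 = 24.31 per mil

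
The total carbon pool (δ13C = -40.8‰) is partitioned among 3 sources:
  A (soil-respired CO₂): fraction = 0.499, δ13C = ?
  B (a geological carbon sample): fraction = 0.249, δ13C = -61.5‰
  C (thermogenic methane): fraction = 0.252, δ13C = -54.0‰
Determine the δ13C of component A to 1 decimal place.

Isotope mass balance: δ_bulk = Σ fᵢ·δᵢ.
-40.8 = 0.499×δ_A + 0.249×(-61.5) + 0.252×(-54.0)
0.499·δ_A = -40.8 − (-28.922) = -11.878
δ_A = -11.878 / 0.499 = -23.80‰

-23.8‰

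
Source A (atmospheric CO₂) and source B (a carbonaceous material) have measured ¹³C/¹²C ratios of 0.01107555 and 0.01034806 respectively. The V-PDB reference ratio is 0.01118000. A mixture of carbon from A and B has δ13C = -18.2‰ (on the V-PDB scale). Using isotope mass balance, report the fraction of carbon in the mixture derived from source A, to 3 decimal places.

0.864

δ_A = (0.01107555/0.01118000 − 1)×1000 = (0.990657 − 1)×1000 = -9.343‰
δ_B = (0.01034806/0.01118000 − 1)×1000 = (0.925587 − 1)×1000 = -74.413‰
f_A = (δ_mix − δ_B)/(δ_A − δ_B) = (-18.2 − (-74.413))/(-9.343 − (-74.413))
f_A = 56.213 / 65.071 = 0.8639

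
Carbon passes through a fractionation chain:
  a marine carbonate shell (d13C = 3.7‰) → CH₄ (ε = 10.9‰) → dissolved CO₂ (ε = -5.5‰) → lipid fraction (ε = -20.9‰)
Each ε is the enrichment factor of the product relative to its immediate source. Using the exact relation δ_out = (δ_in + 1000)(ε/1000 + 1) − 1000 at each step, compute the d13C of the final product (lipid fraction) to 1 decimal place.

step 1: δ = (3.70 + 1000)·(10.9/1000 + 1) − 1000 = 14.64‰
step 2: δ = (14.64 + 1000)·(-5.5/1000 + 1) − 1000 = 9.06‰
step 3: δ = (9.06 + 1000)·(-20.9/1000 + 1) − 1000 = -12.03‰

-12.0‰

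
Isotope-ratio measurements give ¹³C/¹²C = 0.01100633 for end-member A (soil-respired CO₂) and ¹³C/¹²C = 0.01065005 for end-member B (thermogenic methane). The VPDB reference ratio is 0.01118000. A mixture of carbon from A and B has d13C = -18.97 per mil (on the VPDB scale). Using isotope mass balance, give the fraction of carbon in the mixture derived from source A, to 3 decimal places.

0.892

δ_A = (0.01100633/0.01118000 − 1)×1000 = (0.984466 − 1)×1000 = -15.534 per mil
δ_B = (0.01065005/0.01118000 − 1)×1000 = (0.952598 − 1)×1000 = -47.402 per mil
f_A = (δ_mix − δ_B)/(δ_A − δ_B) = (-18.97 − (-47.402))/(-15.534 − (-47.402))
f_A = 28.432 / 31.868 = 0.8922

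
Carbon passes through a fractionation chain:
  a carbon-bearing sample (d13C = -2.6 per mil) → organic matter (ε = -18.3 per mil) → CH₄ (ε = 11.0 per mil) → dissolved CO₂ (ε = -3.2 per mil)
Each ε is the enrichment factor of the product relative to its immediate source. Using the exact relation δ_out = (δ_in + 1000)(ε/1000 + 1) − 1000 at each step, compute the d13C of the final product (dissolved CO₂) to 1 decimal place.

-13.2 per mil

step 1: δ = (-2.60 + 1000)·(-18.3/1000 + 1) − 1000 = -20.85 per mil
step 2: δ = (-20.85 + 1000)·(11.0/1000 + 1) − 1000 = -10.08 per mil
step 3: δ = (-10.08 + 1000)·(-3.2/1000 + 1) − 1000 = -13.25 per mil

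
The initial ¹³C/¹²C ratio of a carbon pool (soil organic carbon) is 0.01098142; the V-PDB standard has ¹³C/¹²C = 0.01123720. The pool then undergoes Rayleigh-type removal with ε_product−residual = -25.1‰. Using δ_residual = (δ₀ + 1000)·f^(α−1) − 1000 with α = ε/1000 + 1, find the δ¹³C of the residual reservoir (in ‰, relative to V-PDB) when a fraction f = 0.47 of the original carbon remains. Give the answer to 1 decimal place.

-4.1‰

δ₀ = (0.01098142/0.01123720 − 1)×1000 = (0.977238 − 1)×1000 = -22.762‰
α − 1 = ε/1000 = -0.0251
f^(α−1) = 0.47^(-0.0251) = 1.019132
δ_res = (-22.762 + 1000) × 1.019132 − 1000 = 995.934 − 1000 = -4.07‰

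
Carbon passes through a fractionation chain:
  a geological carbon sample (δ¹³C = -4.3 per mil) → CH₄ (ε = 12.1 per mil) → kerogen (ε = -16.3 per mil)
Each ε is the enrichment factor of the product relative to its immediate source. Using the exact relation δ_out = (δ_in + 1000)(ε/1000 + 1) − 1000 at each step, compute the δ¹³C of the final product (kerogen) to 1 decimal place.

step 1: δ = (-4.30 + 1000)·(12.1/1000 + 1) − 1000 = 7.75 per mil
step 2: δ = (7.75 + 1000)·(-16.3/1000 + 1) − 1000 = -8.68 per mil

-8.7 per mil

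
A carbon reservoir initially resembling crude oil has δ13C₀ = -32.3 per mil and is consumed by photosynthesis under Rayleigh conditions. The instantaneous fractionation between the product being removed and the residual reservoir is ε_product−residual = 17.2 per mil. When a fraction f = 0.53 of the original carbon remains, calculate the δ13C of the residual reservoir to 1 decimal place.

Rayleigh residual: δ_res = (δ₀ + 1000)·f^(α−1) − 1000
α = ε/1000 + 1 = 1.01720, so α − 1 = 0.01720
f^(α−1) = 0.53^(0.01720) = 0.989139
δ_res = (-32.3 + 1000) × 0.989139 − 1000 = 957.190 − 1000 = -42.81 per mil

-42.8 per mil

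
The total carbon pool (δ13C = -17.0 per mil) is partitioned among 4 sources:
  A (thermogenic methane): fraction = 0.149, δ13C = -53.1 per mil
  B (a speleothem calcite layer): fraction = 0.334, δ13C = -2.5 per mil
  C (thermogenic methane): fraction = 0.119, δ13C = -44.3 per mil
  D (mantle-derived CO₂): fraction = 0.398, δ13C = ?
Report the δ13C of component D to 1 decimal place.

Isotope mass balance: δ_bulk = Σ fᵢ·δᵢ.
-17.0 = 0.149×(-53.1) + 0.334×(-2.5) + 0.119×(-44.3) + 0.398×δ_D
0.398·δ_D = -17.0 − (-14.019) = -2.981
δ_D = -2.981 / 0.398 = -7.49 per mil

-7.5 per mil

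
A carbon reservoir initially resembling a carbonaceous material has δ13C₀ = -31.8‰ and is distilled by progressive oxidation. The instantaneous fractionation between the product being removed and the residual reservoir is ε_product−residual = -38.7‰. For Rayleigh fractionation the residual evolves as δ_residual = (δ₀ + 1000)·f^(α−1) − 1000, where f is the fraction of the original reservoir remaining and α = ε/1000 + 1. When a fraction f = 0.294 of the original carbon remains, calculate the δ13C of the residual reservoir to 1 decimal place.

Rayleigh residual: δ_res = (δ₀ + 1000)·f^(α−1) − 1000
α = ε/1000 + 1 = 0.96130, so α − 1 = -0.03870
f^(α−1) = 0.294^(-0.03870) = 1.048516
δ_res = (-31.8 + 1000) × 1.048516 − 1000 = 1015.173 − 1000 = 15.17‰

15.2‰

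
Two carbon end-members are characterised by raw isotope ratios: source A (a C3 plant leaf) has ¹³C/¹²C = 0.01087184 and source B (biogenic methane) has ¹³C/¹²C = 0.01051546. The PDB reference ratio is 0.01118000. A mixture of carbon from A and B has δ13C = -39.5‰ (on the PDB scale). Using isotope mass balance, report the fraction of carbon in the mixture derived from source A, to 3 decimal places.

δ_A = (0.01087184/0.01118000 − 1)×1000 = (0.972436 − 1)×1000 = -27.564‰
δ_B = (0.01051546/0.01118000 − 1)×1000 = (0.940560 − 1)×1000 = -59.440‰
f_A = (δ_mix − δ_B)/(δ_A − δ_B) = (-39.5 − (-59.440))/(-27.564 − (-59.440))
f_A = 19.940 / 31.877 = 0.6255

0.626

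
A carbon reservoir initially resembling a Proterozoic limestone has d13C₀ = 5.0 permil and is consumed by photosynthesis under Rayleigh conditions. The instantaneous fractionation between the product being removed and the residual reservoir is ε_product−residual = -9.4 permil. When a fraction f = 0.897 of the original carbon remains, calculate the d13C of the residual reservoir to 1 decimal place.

Rayleigh residual: δ_res = (δ₀ + 1000)·f^(α−1) − 1000
α = ε/1000 + 1 = 0.99060, so α − 1 = -0.00940
f^(α−1) = 0.897^(-0.00940) = 1.001022
δ_res = (5.0 + 1000) × 1.001022 − 1000 = 1006.027 − 1000 = 6.03 permil

6.0 permil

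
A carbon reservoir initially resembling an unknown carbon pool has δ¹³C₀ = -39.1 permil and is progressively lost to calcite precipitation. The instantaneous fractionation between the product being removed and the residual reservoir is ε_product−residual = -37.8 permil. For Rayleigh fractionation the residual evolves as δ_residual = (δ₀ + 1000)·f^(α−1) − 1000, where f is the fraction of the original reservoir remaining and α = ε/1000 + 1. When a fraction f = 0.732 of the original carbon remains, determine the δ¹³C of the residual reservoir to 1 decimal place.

Rayleigh residual: δ_res = (δ₀ + 1000)·f^(α−1) − 1000
α = ε/1000 + 1 = 0.96220, so α − 1 = -0.03780
f^(α−1) = 0.732^(-0.03780) = 1.011862
δ_res = (-39.1 + 1000) × 1.011862 − 1000 = 972.299 − 1000 = -27.70 permil

-27.7 permil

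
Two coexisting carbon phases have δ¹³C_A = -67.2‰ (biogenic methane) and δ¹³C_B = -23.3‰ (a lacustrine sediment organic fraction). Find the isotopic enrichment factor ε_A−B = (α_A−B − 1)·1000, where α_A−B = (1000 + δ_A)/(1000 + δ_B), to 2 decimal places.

α_A−B = (1000 + -67.2) / (1000 + -23.3) = 932.8 / 976.7 = 0.955053
ε_A−B = (0.955053 − 1) × 1000 = -44.947‰
(The approximation ε ≈ δ_A − δ_B would give -43.9‰.)

-44.95‰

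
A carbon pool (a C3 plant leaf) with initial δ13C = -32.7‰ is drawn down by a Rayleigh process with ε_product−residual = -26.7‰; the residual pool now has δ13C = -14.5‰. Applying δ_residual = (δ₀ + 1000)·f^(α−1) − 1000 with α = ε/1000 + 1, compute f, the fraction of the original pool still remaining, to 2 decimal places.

0.50

α − 1 = ε/1000 = -0.0267
(δ_res + 1000)/(δ₀ + 1000) = (-14.5 + 1000)/(-32.7 + 1000) = 985.5/967.3 = 1.018815
f = 1.018815^(1/-0.0267) = exp(ln(1.018815)/-0.0267) = exp(0.01864/-0.0267)
f = exp(-0.6981) = 0.4975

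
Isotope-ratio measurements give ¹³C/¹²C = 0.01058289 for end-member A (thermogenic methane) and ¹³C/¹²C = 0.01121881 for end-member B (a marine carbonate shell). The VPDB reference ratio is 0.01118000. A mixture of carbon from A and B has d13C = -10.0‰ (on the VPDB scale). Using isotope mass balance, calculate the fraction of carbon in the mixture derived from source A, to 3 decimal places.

0.237

δ_A = (0.01058289/0.01118000 − 1)×1000 = (0.946591 − 1)×1000 = -53.409‰
δ_B = (0.01121881/0.01118000 − 1)×1000 = (1.003471 − 1)×1000 = 3.471‰
f_A = (δ_mix − δ_B)/(δ_A − δ_B) = (-10.0 − (3.471))/(-53.409 − (3.471))
f_A = -13.471 / -56.880 = 0.2368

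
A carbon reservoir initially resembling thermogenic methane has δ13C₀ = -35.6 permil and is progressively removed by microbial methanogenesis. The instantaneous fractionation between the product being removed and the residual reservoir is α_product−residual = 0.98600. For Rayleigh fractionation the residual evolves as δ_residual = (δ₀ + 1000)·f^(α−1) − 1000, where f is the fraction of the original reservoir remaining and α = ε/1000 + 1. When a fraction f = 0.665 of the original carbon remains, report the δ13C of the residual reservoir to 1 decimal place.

Rayleigh residual: δ_res = (δ₀ + 1000)·f^(α−1) − 1000
α − 1 = -0.01400
f^(α−1) = 0.665^(-0.01400) = 1.005728
δ_res = (-35.6 + 1000) × 1.005728 − 1000 = 969.924 − 1000 = -30.08 permil

-30.1 permil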